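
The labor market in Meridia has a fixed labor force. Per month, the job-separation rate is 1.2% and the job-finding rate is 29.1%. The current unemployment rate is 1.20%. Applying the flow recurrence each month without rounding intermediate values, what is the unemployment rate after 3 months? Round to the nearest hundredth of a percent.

With a fixed labor force, u_{t+1} = u_t + s·(1−u_t) − f·u_t = u_t·(1−s−f) + s.
Here 1−s−f = 0.697 and s = 0.012.
u_1 = 0.012000 × 0.697 + 0.012 = 0.020364.
u_2 = 0.020364 × 0.697 + 0.012 = 0.026194.
u_3 = 0.026194 × 0.697 + 0.012 = 0.030257.

Unemployment rate after three months ≈ 3.03%.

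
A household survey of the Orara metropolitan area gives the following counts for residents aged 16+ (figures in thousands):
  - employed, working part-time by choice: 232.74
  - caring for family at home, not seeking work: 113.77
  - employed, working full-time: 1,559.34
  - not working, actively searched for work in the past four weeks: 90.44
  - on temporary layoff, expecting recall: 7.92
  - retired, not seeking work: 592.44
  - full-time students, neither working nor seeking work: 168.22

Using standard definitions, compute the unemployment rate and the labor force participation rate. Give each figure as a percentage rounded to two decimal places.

Employed = 232.74 + 1,559.34 = 1,792.08 thousand.
Unemployed = 90.44 + 7.92 = 98.36 thousand (jobless and actively searching, or on temporary layoff).
Labor force = 1,792.08 + 98.36 = 1,890.44 thousand.
Not in labor force = 113.77 + 592.44 + 168.22 = 874.43 thousand (those not working and not actively searching are outside the labor force).
Civilian working-age population = 1,890.44 + 874.43 = 2,764.87 thousand.
Unemployment rate = 98.36 / 1,890.44 = 5.20%.
Labor force participation rate = 1,890.44 / 2,764.87 = 68.37%.

Unemployment rate ≈ 5.20%; labor force participation rate ≈ 68.37%.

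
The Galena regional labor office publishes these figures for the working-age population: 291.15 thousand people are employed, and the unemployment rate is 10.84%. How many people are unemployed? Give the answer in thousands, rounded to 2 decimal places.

Let U be the number unemployed. The labor force is E + U, and U/(E+U) = 0.1084.
So U = 0.1084 × 291.15 / (1 − 0.1084) = 31.5607 / 0.8916 ≈ 35.40 thousand.

About 35.40 thousand are unemployed.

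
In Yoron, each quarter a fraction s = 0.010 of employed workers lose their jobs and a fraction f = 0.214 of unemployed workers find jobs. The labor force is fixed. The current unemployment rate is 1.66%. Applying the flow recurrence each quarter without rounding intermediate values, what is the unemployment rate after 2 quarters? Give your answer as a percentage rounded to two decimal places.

Unemployment rate after two quarters ≈ 2.78%.

With a fixed labor force, u_{t+1} = u_t + s·(1−u_t) − f·u_t = u_t·(1−s−f) + s.
Here 1−s−f = 0.776 and s = 0.010.
u_1 = 0.016600 × 0.776 + 0.010 = 0.022882.
u_2 = 0.022882 × 0.776 + 0.010 = 0.027756.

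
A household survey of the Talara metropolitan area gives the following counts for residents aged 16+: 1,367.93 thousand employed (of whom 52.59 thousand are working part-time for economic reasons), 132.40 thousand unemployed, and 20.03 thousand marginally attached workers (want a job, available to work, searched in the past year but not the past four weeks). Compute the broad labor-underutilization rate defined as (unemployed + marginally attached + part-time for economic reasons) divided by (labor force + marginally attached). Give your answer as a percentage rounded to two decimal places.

Labor force = 1,367.93 + 132.40 = 1,500.33 thousand.
Numerator = 132.40 + 20.03 + 52.59 = 205.02 thousand.
Denominator = 1,500.33 + 20.03 = 1,520.36 thousand.
Broad rate = 205.02 / 1,520.36 = 13.48%.

Broad underutilization rate ≈ 13.48%.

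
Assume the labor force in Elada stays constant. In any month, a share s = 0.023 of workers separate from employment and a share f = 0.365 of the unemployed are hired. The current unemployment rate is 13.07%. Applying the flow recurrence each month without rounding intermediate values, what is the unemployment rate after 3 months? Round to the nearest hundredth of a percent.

Unemployment rate after three months ≈ 7.56%.

With a fixed labor force, u_{t+1} = u_t + s·(1−u_t) − f·u_t = u_t·(1−s−f) + s.
Here 1−s−f = 0.612 and s = 0.023.
u_1 = 0.130700 × 0.612 + 0.023 = 0.102988.
u_2 = 0.102988 × 0.612 + 0.023 = 0.086029.
u_3 = 0.086029 × 0.612 + 0.023 = 0.075650.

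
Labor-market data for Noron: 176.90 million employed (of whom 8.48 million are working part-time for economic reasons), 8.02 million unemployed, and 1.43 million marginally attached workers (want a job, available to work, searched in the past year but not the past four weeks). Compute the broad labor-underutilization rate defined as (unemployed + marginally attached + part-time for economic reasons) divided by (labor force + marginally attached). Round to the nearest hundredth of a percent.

Labor force = 176.90 + 8.02 = 184.92 million.
Numerator = 8.02 + 1.43 + 8.48 = 17.93 million.
Denominator = 184.92 + 1.43 = 186.35 million.
Broad rate = 17.93 / 186.35 = 9.62%.

Broad underutilization rate ≈ 9.62%.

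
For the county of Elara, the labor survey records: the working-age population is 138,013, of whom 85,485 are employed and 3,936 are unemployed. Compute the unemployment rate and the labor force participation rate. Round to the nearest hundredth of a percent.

Unemployment rate ≈ 4.40%; labor force participation rate ≈ 64.79%.

Labor force = employed + unemployed = 85,485 + 3,936 = 89,421.
Unemployment rate = 3,936 / 89,421 = 4.40%.
Labor force participation rate = 89,421 / 138,013 = 64.79%.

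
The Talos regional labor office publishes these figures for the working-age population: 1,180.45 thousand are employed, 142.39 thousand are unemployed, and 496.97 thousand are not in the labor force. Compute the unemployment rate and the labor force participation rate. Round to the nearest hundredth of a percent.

Unemployment rate ≈ 10.76%; labor force participation rate ≈ 72.69%.

Labor force = employed + unemployed = 1,180.45 + 142.39 = 1,322.84 thousand.
Working-age population = 1,322.84 + 496.97 = 1,819.81 thousand.
Unemployment rate = 142.39 / 1,322.84 = 10.76%.
Labor force participation rate = 1,322.84 / 1,819.81 = 72.69%.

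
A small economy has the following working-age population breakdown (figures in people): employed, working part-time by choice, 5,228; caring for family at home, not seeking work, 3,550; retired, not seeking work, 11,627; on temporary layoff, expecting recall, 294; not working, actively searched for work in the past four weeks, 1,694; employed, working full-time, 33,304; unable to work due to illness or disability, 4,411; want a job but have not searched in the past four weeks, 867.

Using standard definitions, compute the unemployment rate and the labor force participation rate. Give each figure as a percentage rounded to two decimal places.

Unemployment rate ≈ 4.91%; labor force participation rate ≈ 66.45%.

Employed = 5,228 + 33,304 = 38,532.
Unemployed = 294 + 1,694 = 1,988 (jobless and actively searching, or on temporary layoff).
Labor force = 38,532 + 1,988 = 40,520.
Not in labor force = 3,550 + 11,627 + 4,411 + 867 = 20,455 (those not working and not actively searching are outside the labor force — including those who want a job but have given up searching).
Civilian working-age population = 40,520 + 20,455 = 60,975.
Unemployment rate = 1,988 / 40,520 = 4.91%.
Labor force participation rate = 40,520 / 60,975 = 66.45%.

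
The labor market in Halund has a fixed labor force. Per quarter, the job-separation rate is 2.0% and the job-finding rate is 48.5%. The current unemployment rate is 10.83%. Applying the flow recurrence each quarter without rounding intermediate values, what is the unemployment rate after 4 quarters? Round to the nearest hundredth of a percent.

With a fixed labor force, u_{t+1} = u_t + s·(1−u_t) − f·u_t = u_t·(1−s−f) + s.
Here 1−s−f = 0.495 and s = 0.020.
u_1 = 0.108300 × 0.495 + 0.020 = 0.073608.
u_2 = 0.073608 × 0.495 + 0.020 = 0.056436.
u_3 = 0.056436 × 0.495 + 0.020 = 0.047936.
u_4 = 0.047936 × 0.495 + 0.020 = 0.043728.

Unemployment rate after four quarters ≈ 4.37%.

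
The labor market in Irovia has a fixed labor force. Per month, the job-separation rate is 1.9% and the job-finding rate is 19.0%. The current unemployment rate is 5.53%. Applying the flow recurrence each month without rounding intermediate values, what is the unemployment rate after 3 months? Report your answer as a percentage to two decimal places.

With a fixed labor force, u_{t+1} = u_t + s·(1−u_t) − f·u_t = u_t·(1−s−f) + s.
Here 1−s−f = 0.791 and s = 0.019.
u_1 = 0.055300 × 0.791 + 0.019 = 0.062742.
u_2 = 0.062742 × 0.791 + 0.019 = 0.068629.
u_3 = 0.068629 × 0.791 + 0.019 = 0.073286.

Unemployment rate after three months ≈ 7.33%.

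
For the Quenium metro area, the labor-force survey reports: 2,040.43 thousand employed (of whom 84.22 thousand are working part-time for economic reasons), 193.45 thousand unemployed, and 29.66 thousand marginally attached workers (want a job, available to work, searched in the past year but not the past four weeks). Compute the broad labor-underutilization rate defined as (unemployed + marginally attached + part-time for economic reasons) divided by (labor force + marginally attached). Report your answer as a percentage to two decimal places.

Labor force = 2,040.43 + 193.45 = 2,233.88 thousand.
Numerator = 193.45 + 29.66 + 84.22 = 307.33 thousand.
Denominator = 2,233.88 + 29.66 = 2,263.54 thousand.
Broad rate = 307.33 / 2,263.54 = 13.58%.

Broad underutilization rate ≈ 13.58%.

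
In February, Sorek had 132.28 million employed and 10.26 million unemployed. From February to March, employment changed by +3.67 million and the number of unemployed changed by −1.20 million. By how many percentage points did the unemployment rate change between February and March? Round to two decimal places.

February: labor force = 132.28 + 10.26 = 142.54; u = 10.26/142.54 = 7.20%.
March: labor force = 135.95 + 9.06 = 145.01; u = 9.06/145.01 = 6.25%.
Change = 6.25% − 7.20% = −0.95 pp.

The unemployment rate changed by −0.95 percentage points.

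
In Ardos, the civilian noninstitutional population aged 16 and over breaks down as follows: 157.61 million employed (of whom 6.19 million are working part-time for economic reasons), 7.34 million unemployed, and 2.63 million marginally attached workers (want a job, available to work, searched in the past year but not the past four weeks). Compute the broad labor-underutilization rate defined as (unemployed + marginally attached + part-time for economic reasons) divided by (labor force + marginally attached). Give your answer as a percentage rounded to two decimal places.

Broad underutilization rate ≈ 9.64%.

Labor force = 157.61 + 7.34 = 164.95 million.
Numerator = 7.34 + 2.63 + 6.19 = 16.16 million.
Denominator = 164.95 + 2.63 = 167.58 million.
Broad rate = 16.16 / 167.58 = 9.64%.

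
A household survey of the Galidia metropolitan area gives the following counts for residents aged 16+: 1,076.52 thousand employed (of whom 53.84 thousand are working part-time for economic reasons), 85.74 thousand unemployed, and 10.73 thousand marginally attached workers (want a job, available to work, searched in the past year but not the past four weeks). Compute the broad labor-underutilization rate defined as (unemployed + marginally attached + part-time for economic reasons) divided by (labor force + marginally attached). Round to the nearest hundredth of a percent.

Broad underutilization rate ≈ 12.81%.

Labor force = 1,076.52 + 85.74 = 1,162.26 thousand.
Numerator = 85.74 + 10.73 + 53.84 = 150.31 thousand.
Denominator = 1,162.26 + 10.73 = 1,172.99 thousand.
Broad rate = 150.31 / 1,172.99 = 12.81%.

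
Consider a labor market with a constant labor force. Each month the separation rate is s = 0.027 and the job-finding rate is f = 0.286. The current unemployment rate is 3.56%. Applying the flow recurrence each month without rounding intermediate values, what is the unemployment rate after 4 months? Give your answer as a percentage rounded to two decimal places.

Unemployment rate after four months ≈ 7.50%.

With a fixed labor force, u_{t+1} = u_t + s·(1−u_t) − f·u_t = u_t·(1−s−f) + s.
Here 1−s−f = 0.687 and s = 0.027.
u_1 = 0.035600 × 0.687 + 0.027 = 0.051457.
u_2 = 0.051457 × 0.687 + 0.027 = 0.062351.
u_3 = 0.062351 × 0.687 + 0.027 = 0.069835.
u_4 = 0.069835 × 0.687 + 0.027 = 0.074977.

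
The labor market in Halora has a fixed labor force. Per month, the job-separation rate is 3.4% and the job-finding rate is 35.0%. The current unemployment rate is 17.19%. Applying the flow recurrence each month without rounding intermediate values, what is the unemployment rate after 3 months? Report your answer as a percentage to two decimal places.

With a fixed labor force, u_{t+1} = u_t + s·(1−u_t) − f·u_t = u_t·(1−s−f) + s.
Here 1−s−f = 0.616 and s = 0.034.
u_1 = 0.171900 × 0.616 + 0.034 = 0.139890.
u_2 = 0.139890 × 0.616 + 0.034 = 0.120172.
u_3 = 0.120172 × 0.616 + 0.034 = 0.108026.

Unemployment rate after three months ≈ 10.80%.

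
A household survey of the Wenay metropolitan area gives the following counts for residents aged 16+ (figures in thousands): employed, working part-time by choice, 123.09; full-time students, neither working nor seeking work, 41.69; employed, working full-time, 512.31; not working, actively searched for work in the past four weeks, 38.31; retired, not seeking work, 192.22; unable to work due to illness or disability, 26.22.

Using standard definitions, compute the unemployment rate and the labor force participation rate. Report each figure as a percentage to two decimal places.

Employed = 123.09 + 512.31 = 635.40 thousand.
Unemployed = 38.31 thousand.
Labor force = 635.40 + 38.31 = 673.71 thousand.
Not in labor force = 41.69 + 192.22 + 26.22 = 260.13 thousand (those not working and not actively searching are outside the labor force).
Civilian working-age population = 673.71 + 260.13 = 933.84 thousand.
Unemployment rate = 38.31 / 673.71 = 5.69%.
Labor force participation rate = 673.71 / 933.84 = 72.14%.

Unemployment rate ≈ 5.69%; labor force participation rate ≈ 72.14%.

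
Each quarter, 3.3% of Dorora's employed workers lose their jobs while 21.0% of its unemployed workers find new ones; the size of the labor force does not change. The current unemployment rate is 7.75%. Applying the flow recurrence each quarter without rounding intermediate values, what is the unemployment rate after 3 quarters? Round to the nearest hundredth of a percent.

With a fixed labor force, u_{t+1} = u_t + s·(1−u_t) − f·u_t = u_t·(1−s−f) + s.
Here 1−s−f = 0.757 and s = 0.033.
u_1 = 0.077500 × 0.757 + 0.033 = 0.091667.
u_2 = 0.091667 × 0.757 + 0.033 = 0.102392.
u_3 = 0.102392 × 0.757 + 0.033 = 0.110511.

Unemployment rate after three quarters ≈ 11.05%.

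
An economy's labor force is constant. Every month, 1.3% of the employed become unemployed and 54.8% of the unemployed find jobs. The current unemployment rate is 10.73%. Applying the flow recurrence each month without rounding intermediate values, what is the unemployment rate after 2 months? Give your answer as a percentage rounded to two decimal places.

Unemployment rate after two months ≈ 3.94%.

With a fixed labor force, u_{t+1} = u_t + s·(1−u_t) − f·u_t = u_t·(1−s−f) + s.
Here 1−s−f = 0.439 and s = 0.013.
u_1 = 0.107300 × 0.439 + 0.013 = 0.060105.
u_2 = 0.060105 × 0.439 + 0.013 = 0.039386.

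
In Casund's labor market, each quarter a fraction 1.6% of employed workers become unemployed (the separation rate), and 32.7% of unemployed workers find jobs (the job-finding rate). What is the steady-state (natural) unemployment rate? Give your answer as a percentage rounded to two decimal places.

Steady-state unemployment rate ≈ 4.66%.

At steady state the flows balance: s·E = f·U, so U/(E+U) = s/(s+f).
u* = 1.6 / (1.6 + 32.7) = 1.6 / 34.30 = 4.66%.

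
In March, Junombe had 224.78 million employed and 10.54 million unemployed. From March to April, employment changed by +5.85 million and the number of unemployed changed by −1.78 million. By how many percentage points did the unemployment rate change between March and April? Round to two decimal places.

The unemployment rate changed by −0.82 percentage points.

March: labor force = 224.78 + 10.54 = 235.32; u = 10.54/235.32 = 4.48%.
April: labor force = 230.63 + 8.76 = 239.39; u = 8.76/239.39 = 3.66%.
Change = 3.66% − 4.48% = −0.82 pp.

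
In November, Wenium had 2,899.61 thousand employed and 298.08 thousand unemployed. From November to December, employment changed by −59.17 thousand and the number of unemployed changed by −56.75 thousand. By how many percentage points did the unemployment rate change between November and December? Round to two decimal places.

November: labor force = 2,899.61 + 298.08 = 3,197.69; u = 298.08/3,197.69 = 9.32%.
December: labor force = 2,840.44 + 241.33 = 3,081.77; u = 241.33/3,081.77 = 7.83%.
Change = 7.83% − 9.32% = −1.49 pp.

The unemployment rate changed by −1.49 percentage points.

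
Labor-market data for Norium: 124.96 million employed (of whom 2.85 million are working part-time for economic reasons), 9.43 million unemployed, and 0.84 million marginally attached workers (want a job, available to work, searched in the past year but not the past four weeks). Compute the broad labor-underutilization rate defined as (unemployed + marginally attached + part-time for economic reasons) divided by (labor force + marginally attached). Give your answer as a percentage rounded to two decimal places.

Labor force = 124.96 + 9.43 = 134.39 million.
Numerator = 9.43 + 0.84 + 2.85 = 13.12 million.
Denominator = 134.39 + 0.84 = 135.23 million.
Broad rate = 13.12 / 135.23 = 9.70%.

Broad underutilization rate ≈ 9.70%.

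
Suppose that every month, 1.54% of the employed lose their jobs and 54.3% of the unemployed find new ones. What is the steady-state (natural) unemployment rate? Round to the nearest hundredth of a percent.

Steady-state unemployment rate ≈ 2.76%.

At steady state the flows balance: s·E = f·U, so U/(E+U) = s/(s+f).
u* = 1.54 / (1.54 + 54.3) = 1.54 / 55.84 = 2.76%.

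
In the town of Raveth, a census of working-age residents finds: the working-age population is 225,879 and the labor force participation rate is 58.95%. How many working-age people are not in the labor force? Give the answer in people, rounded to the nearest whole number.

About 92,723 are not in the labor force.

Share not in the labor force = 1 − 0.5895 = 0.4105.
Not in labor force = 0.4105 × 225,879 ≈ 92,723.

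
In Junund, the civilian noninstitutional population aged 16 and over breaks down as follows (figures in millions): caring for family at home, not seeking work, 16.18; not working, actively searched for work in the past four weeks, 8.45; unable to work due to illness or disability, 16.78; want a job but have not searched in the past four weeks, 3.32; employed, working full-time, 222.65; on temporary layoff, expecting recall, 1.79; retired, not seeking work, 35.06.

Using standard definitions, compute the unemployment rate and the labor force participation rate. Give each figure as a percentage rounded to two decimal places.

Employed = 222.65 million.
Unemployed = 8.45 + 1.79 = 10.24 million (jobless and actively searching, or on temporary layoff).
Labor force = 222.65 + 10.24 = 232.89 million.
Not in labor force = 16.18 + 16.78 + 3.32 + 35.06 = 71.34 million (those not working and not actively searching are outside the labor force — including those who want a job but have given up searching).
Civilian working-age population = 232.89 + 71.34 = 304.23 million.
Unemployment rate = 10.24 / 232.89 = 4.40%.
Labor force participation rate = 232.89 / 304.23 = 76.55%.

Unemployment rate ≈ 4.40%; labor force participation rate ≈ 76.55%.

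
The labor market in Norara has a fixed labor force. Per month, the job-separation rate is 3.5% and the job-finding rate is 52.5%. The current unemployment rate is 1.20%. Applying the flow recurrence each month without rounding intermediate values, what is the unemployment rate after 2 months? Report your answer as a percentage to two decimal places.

With a fixed labor force, u_{t+1} = u_t + s·(1−u_t) − f·u_t = u_t·(1−s−f) + s.
Here 1−s−f = 0.440 and s = 0.035.
u_1 = 0.012000 × 0.440 + 0.035 = 0.040280.
u_2 = 0.040280 × 0.440 + 0.035 = 0.052723.

Unemployment rate after two months ≈ 5.27%.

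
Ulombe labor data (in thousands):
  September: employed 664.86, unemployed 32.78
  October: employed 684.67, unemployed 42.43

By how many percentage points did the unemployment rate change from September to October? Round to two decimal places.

The unemployment rate changed by +1.14 percentage points.

September: labor force = 664.86 + 32.78 = 697.64; u = 32.78/697.64 = 4.70%.
October: labor force = 684.67 + 42.43 = 727.10; u = 42.43/727.10 = 5.84%.
Change = 5.84% − 4.70% = +1.14 pp.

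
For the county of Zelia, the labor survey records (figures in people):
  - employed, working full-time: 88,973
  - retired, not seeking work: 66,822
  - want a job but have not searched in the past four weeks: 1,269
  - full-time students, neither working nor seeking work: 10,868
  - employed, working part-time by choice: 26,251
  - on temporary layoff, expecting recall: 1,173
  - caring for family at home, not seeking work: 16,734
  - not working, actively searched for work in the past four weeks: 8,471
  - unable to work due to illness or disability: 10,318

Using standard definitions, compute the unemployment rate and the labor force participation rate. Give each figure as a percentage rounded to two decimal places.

Unemployment rate ≈ 7.72%; labor force participation rate ≈ 54.08%.

Employed = 88,973 + 26,251 = 115,224.
Unemployed = 1,173 + 8,471 = 9,644 (jobless and actively searching, or on temporary layoff).
Labor force = 115,224 + 9,644 = 124,868.
Not in labor force = 66,822 + 1,269 + 10,868 + 16,734 + 10,318 = 106,011 (those not working and not actively searching are outside the labor force — including those who want a job but have given up searching).
Civilian working-age population = 124,868 + 106,011 = 230,879.
Unemployment rate = 9,644 / 124,868 = 7.72%.
Labor force participation rate = 124,868 / 230,879 = 54.08%.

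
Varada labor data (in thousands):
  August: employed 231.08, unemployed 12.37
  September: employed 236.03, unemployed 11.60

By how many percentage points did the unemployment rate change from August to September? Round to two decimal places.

The unemployment rate changed by −0.40 percentage points.

August: labor force = 231.08 + 12.37 = 243.45; u = 12.37/243.45 = 5.08%.
September: labor force = 236.03 + 11.60 = 247.63; u = 11.60/247.63 = 4.68%.
Change = 4.68% − 5.08% = −0.40 pp.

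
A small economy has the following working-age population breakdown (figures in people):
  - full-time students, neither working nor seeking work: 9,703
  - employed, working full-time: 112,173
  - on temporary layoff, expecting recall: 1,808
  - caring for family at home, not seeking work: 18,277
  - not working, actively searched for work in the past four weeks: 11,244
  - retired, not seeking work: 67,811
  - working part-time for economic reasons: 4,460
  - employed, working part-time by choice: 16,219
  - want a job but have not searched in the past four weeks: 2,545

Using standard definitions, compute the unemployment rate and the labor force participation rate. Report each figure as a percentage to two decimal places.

Unemployment rate ≈ 8.95%; labor force participation rate ≈ 59.74%.

Employed = 112,173 + 4,460 + 16,219 = 132,852 (anyone who worked, including part-time for economic reasons, counts as employed).
Unemployed = 1,808 + 11,244 = 13,052 (jobless and actively searching, or on temporary layoff).
Labor force = 132,852 + 13,052 = 145,904.
Not in labor force = 9,703 + 18,277 + 67,811 + 2,545 = 98,336 (those not working and not actively searching are outside the labor force — including those who want a job but have given up searching).
Civilian working-age population = 145,904 + 98,336 = 244,240.
Unemployment rate = 13,052 / 145,904 = 8.95%.
Labor force participation rate = 145,904 / 244,240 = 59.74%.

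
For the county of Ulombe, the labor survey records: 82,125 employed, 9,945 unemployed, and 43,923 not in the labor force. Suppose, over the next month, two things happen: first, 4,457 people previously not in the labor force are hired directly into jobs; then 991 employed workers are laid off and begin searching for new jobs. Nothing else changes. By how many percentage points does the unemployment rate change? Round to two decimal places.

The unemployment rate changes by +0.53 percentage points.

Initially, labor force = 82,125 + 9,945 = 92,070, so u = 9,945/92,070 = 10.80%.
After the first change, employed and labor force both rise by 4,457; unemployed unchanged → E = 86,582, U = 9,945, labor force = 96,527.
After the second change, employed falls and unemployed rises by 991; labor force unchanged → E = 85,591, U = 10,936, labor force = 96,527.
New unemployment rate = 10,936 / 96,527 = 11.33%.
Change = 11.33% − 10.80% = +0.53 percentage points.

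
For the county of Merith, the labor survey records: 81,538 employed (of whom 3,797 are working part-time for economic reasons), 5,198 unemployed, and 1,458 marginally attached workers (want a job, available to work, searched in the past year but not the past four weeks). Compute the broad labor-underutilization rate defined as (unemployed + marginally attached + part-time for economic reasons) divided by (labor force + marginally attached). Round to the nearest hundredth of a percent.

Broad underutilization rate ≈ 11.85%.

Labor force = 81,538 + 5,198 = 86,736.
Numerator = 5,198 + 1,458 + 3,797 = 10,453.
Denominator = 86,736 + 1,458 = 88,194.
Broad rate = 10,453 / 88,194 = 11.85%.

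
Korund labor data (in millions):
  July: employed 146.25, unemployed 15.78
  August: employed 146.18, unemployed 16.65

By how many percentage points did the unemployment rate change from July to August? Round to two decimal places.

July: labor force = 146.25 + 15.78 = 162.03; u = 15.78/162.03 = 9.74%.
August: labor force = 146.18 + 16.65 = 162.83; u = 16.65/162.83 = 10.23%.
Change = 10.23% − 9.74% = +0.49 pp.

The unemployment rate changed by +0.49 percentage points.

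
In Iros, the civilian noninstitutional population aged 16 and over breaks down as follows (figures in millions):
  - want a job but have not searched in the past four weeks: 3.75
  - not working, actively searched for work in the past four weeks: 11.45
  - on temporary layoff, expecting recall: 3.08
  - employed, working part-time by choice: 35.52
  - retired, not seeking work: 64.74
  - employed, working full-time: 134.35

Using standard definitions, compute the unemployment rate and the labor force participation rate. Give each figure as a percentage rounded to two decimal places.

Unemployment rate ≈ 7.88%; labor force participation rate ≈ 72.92%.

Employed = 35.52 + 134.35 = 169.87 million.
Unemployed = 11.45 + 3.08 = 14.53 million (jobless and actively searching, or on temporary layoff).
Labor force = 169.87 + 14.53 = 184.40 million.
Not in labor force = 3.75 + 64.74 = 68.49 million (those not working and not actively searching are outside the labor force — including those who want a job but have given up searching).
Civilian working-age population = 184.40 + 68.49 = 252.89 million.
Unemployment rate = 14.53 / 184.40 = 7.88%.
Labor force participation rate = 184.40 / 252.89 = 72.92%.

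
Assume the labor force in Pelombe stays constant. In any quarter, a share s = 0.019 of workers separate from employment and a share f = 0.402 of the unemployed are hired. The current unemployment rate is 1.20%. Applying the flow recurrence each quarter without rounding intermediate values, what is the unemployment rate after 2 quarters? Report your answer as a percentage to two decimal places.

Unemployment rate after two quarters ≈ 3.40%.

With a fixed labor force, u_{t+1} = u_t + s·(1−u_t) − f·u_t = u_t·(1−s−f) + s.
Here 1−s−f = 0.579 and s = 0.019.
u_1 = 0.012000 × 0.579 + 0.019 = 0.025948.
u_2 = 0.025948 × 0.579 + 0.019 = 0.034024.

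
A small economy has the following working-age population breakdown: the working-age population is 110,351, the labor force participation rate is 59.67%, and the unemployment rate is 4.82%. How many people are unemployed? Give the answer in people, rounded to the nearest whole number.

About 3,174 are unemployed.

Labor force = 0.5967 × 110,351 = 65,846.
Unemployed = 0.0482 × 65,846 ≈ 3,174.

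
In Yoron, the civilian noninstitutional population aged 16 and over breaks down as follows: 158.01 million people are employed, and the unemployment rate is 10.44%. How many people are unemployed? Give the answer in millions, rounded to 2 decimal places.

Let U be the number unemployed. The labor force is E + U, and U/(E+U) = 0.1044.
So U = 0.1044 × 158.01 / (1 − 0.1044) = 16.4962 / 0.8956 ≈ 18.42 million.

About 18.42 million are unemployed.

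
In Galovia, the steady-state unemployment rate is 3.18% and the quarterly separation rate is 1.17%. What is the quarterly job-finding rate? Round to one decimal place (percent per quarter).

From u* = s/(s+f): f = s·(1−u)/u.
f = 1.17 × (1 − 0.0318) / 0.0318 = 1.1328 / 0.0318 ≈ 35.6% per quarter.

Job-finding rate ≈ 35.6% per quarter.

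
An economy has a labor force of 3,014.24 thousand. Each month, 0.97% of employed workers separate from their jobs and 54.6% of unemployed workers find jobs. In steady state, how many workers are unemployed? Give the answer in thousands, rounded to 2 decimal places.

Steady-state unemployment rate u* = s/(s+f) = 0.97/(0.97+54.6) = 0.017455.
Unemployed = u* × labor force = 0.017455 × 3,014.24 ≈ 52.61 thousand.

About 52.61 thousand are unemployed in steady state.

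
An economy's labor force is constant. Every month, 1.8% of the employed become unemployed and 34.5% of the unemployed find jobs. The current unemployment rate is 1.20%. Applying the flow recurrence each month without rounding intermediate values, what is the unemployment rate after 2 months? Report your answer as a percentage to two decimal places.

With a fixed labor force, u_{t+1} = u_t + s·(1−u_t) − f·u_t = u_t·(1−s−f) + s.
Here 1−s−f = 0.637 and s = 0.018.
u_1 = 0.012000 × 0.637 + 0.018 = 0.025644.
u_2 = 0.025644 × 0.637 + 0.018 = 0.034335.

Unemployment rate after two months ≈ 3.43%.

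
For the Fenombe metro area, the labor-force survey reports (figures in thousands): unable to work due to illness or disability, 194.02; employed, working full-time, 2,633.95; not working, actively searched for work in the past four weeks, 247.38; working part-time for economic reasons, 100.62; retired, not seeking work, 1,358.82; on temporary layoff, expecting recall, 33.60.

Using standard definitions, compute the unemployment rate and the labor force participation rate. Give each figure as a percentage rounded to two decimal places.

Unemployment rate ≈ 9.32%; labor force participation rate ≈ 66.01%.

Employed = 2,633.95 + 100.62 = 2,734.57 thousand (anyone who worked, including part-time for economic reasons, counts as employed).
Unemployed = 247.38 + 33.60 = 280.98 thousand (jobless and actively searching, or on temporary layoff).
Labor force = 2,734.57 + 280.98 = 3,015.55 thousand.
Not in labor force = 194.02 + 1,358.82 = 1,552.84 thousand (those not working and not actively searching are outside the labor force).
Civilian working-age population = 3,015.55 + 1,552.84 = 4,568.39 thousand.
Unemployment rate = 280.98 / 3,015.55 = 9.32%.
Labor force participation rate = 3,015.55 / 4,568.39 = 66.01%.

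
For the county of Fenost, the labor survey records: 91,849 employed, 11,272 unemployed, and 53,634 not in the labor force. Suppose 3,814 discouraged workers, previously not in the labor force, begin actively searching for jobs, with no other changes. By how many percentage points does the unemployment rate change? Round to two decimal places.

Initially, labor force = 91,849 + 11,272 = 103,121, so u = 11,272/103,121 = 10.93%.
After the change, unemployed and labor force both rise by 3,814 → E = 91,849, U = 15,086, labor force = 106,935.
New unemployment rate = 15,086 / 106,935 = 14.11%.
Change = 14.11% − 10.93% = +3.18 percentage points.

The unemployment rate changes by +3.18 percentage points.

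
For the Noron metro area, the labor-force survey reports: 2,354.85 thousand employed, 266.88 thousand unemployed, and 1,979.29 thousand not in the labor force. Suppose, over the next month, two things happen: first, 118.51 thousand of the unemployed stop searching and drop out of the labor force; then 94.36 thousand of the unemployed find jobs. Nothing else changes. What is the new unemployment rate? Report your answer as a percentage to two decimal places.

Initially, labor force = 2,354.85 + 266.88 = 2,621.73 thousand, so u = 266.88/2,621.73 = 10.18%.
After the first change, unemployed and labor force both fall by 118.51 → E = 2,354.85, U = 148.37, labor force = 2,503.22 thousand.
After the second change, unemployed falls and employed rises by 94.36; labor force unchanged → E = 2,449.21, U = 54.01, labor force = 2,503.22 thousand.
New unemployment rate = 54.01 / 2,503.22 = 2.16%.

New unemployment rate ≈ 2.16%.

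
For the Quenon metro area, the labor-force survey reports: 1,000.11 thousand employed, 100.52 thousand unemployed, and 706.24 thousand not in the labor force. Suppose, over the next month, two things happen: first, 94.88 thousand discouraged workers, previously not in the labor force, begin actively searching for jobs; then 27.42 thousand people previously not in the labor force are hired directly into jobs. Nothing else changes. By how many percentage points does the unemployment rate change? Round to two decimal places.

The unemployment rate changes by +6.85 percentage points.

Initially, labor force = 1,000.11 + 100.52 = 1,100.63 thousand, so u = 100.52/1,100.63 = 9.13%.
After the first change, unemployed and labor force both rise by 94.88 → E = 1,000.11, U = 195.40, labor force = 1,195.51 thousand.
After the second change, employed and labor force both rise by 27.42; unemployed unchanged → E = 1,027.53, U = 195.40, labor force = 1,222.93 thousand.
New unemployment rate = 195.40 / 1,222.93 = 15.98%.
Change = 15.98% − 9.13% = +6.85 percentage points.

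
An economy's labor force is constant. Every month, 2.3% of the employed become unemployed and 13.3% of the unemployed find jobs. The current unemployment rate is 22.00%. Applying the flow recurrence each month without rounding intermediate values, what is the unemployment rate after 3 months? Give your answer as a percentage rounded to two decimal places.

Unemployment rate after three months ≈ 19.11%.

With a fixed labor force, u_{t+1} = u_t + s·(1−u_t) − f·u_t = u_t·(1−s−f) + s.
Here 1−s−f = 0.844 and s = 0.023.
u_1 = 0.220000 × 0.844 + 0.023 = 0.208680.
u_2 = 0.208680 × 0.844 + 0.023 = 0.199126.
u_3 = 0.199126 × 0.844 + 0.023 = 0.191062.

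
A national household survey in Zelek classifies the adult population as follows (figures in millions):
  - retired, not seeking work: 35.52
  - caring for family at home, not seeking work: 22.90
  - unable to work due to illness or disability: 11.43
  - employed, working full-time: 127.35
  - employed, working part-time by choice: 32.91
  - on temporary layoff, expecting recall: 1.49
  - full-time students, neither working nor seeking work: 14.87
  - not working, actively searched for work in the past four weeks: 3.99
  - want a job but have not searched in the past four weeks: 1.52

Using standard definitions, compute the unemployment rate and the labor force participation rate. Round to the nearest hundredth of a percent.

Employed = 127.35 + 32.91 = 160.26 million.
Unemployed = 1.49 + 3.99 = 5.48 million (jobless and actively searching, or on temporary layoff).
Labor force = 160.26 + 5.48 = 165.74 million.
Not in labor force = 35.52 + 22.90 + 11.43 + 14.87 + 1.52 = 86.24 million (those not working and not actively searching are outside the labor force — including those who want a job but have given up searching).
Civilian working-age population = 165.74 + 86.24 = 251.98 million.
Unemployment rate = 5.48 / 165.74 = 3.31%.
Labor force participation rate = 165.74 / 251.98 = 65.78%.

Unemployment rate ≈ 3.31%; labor force participation rate ≈ 65.78%.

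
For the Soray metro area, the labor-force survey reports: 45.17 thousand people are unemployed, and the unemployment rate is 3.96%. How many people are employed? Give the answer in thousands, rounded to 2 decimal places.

Labor force = U / u = 45.17 / 0.0396 ≈ 1,140.66 thousand.
Employed = labor force − unemployed = 1,140.66 − 45.17 = 1,095.49 thousand.

About 1,095.49 thousand are employed.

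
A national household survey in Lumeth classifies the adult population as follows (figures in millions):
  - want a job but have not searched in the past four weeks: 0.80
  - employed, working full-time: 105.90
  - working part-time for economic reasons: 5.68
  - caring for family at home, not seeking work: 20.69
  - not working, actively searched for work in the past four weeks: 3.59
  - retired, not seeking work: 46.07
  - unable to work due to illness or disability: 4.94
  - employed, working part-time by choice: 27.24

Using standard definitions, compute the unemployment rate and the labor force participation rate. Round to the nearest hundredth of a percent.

Employed = 105.90 + 5.68 + 27.24 = 138.82 million (anyone who worked, including part-time for economic reasons, counts as employed).
Unemployed = 3.59 million.
Labor force = 138.82 + 3.59 = 142.41 million.
Not in labor force = 0.80 + 20.69 + 46.07 + 4.94 = 72.50 million (those not working and not actively searching are outside the labor force — including those who want a job but have given up searching).
Civilian working-age population = 142.41 + 72.50 = 214.91 million.
Unemployment rate = 3.59 / 142.41 = 2.52%.
Labor force participation rate = 142.41 / 214.91 = 66.26%.

Unemployment rate ≈ 2.52%; labor force participation rate ≈ 66.26%.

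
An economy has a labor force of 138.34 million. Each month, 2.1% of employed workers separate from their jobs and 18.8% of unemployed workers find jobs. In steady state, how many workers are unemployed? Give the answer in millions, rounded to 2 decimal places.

Steady-state unemployment rate u* = s/(s+f) = 2.1/(2.1+18.8) = 0.100478.
Unemployed = u* × labor force = 0.100478 × 138.34 ≈ 13.90 million.

About 13.90 million are unemployed in steady state.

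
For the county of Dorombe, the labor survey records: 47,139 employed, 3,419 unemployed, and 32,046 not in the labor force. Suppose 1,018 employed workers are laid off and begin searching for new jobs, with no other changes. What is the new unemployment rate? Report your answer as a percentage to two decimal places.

New unemployment rate ≈ 8.78%.

Initially, labor force = 47,139 + 3,419 = 50,558, so u = 3,419/50,558 = 6.76%.
After the change, employed falls and unemployed rises by 1,018; labor force unchanged → E = 46,121, U = 4,437, labor force = 50,558.
New unemployment rate = 4,437 / 50,558 = 8.78%.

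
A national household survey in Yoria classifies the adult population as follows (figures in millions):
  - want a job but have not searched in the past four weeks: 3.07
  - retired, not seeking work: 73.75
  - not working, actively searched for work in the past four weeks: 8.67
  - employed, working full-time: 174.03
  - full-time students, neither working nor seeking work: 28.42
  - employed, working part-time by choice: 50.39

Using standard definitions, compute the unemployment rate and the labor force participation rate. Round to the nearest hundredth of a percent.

Unemployment rate ≈ 3.72%; labor force participation rate ≈ 68.89%.

Employed = 174.03 + 50.39 = 224.42 million.
Unemployed = 8.67 million.
Labor force = 224.42 + 8.67 = 233.09 million.
Not in labor force = 3.07 + 73.75 + 28.42 = 105.24 million (those not working and not actively searching are outside the labor force — including those who want a job but have given up searching).
Civilian working-age population = 233.09 + 105.24 = 338.33 million.
Unemployment rate = 8.67 / 233.09 = 3.72%.
Labor force participation rate = 233.09 / 338.33 = 68.89%.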